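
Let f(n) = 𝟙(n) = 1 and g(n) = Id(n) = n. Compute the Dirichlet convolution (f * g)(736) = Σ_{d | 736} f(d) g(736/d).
(𝟙 * Id)(736) = 1512

Divisors of 736: [1, 2, 4, 8, 16, 23, 32, 46, 92, 184, 368, 736]. For each d | 736:
  d = 1: 𝟙(1) · Id(736/1) = 1 · 736 = 736
  d = 2: 𝟙(2) · Id(736/2) = 1 · 368 = 368
  d = 4: 𝟙(4) · Id(736/4) = 1 · 184 = 184
  d = 8: 𝟙(8) · Id(736/8) = 1 · 92 = 92
  d = 16: 𝟙(16) · Id(736/16) = 1 · 46 = 46
  d = 23: 𝟙(23) · Id(736/23) = 1 · 32 = 32
  d = 32: 𝟙(32) · Id(736/32) = 1 · 23 = 23
  d = 46: 𝟙(46) · Id(736/46) = 1 · 16 = 16
  d = 92: 𝟙(92) · Id(736/92) = 1 · 8 = 8
  d = 184: 𝟙(184) · Id(736/184) = 1 · 4 = 4
  d = 368: 𝟙(368) · Id(736/368) = 1 · 2 = 2
  d = 736: 𝟙(736) · Id(736/736) = 1 · 1 = 1
Summing: (𝟙 * Id)(736) = 736 + 368 + 184 + 92 + 46 + 32 + 23 + 16 + 8 + 4 + 2 + 1 = 1512.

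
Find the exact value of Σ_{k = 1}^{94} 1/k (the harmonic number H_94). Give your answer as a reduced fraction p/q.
H_94 = 3684269126502577787295988888472646995861/718766754945489455304472257065075294400

Direct summation: H_94 = 1 + 1/2 + ... + 1/94. The least common denominator is lcm(1, ..., 94) = 718766754945489455304472257065075294400; over this denominator the numerator is 718766754945489455304472257065075294400 + 359383377472744727652236128532537647200 + 239588918315163151768157419021691764800 + 179691688736372363826118064266268823600 + 143753350989097891060894451413015058880 + 119794459157581575884078709510845882400 + 102680964992212779329210322437867899200 + 89845844368186181913059032133134411800 + 79862972771721050589385806340563921600 + 71876675494548945530447225706507529440 + 65342432267771768664042932460461390400 + 59897229578790787942039354755422941200 + 55289750380422265792651712081928868800 + 51340482496106389664605161218933949600 + 47917783663032630353631483804338352960 + 44922922184093090956529516066567205900 + 42280397349734673841439544533239723200 + 39931486385860525294692903170281960800 + 37829829207657339752866960898161857600 + 35938337747274472765223612853253764720 + 34226988330737593109736774145955966400 + 32671216133885884332021466230230695200 + 31250728475890845882803141611525012800 + 29948614789395393971019677377711470600 + 28750670197819578212178890282603011776 + 27644875190211132896325856040964434400 + 26620990923907016863128602113521307200 + 25670241248053194832302580609466974800 + 24785060515361705355326629553968113600 + 23958891831516315176815741902169176480 + 23186024353080305009821685711776622400 + 22461461092046545478264758033283602950 + 21780810755923922888014310820153796800 + 21140198674867336920719772266619861600 + 20536192998442555865842064487573579840 + 19965743192930262647346451585140980400 + 19426128512040255548769520461218251200 + 18914914603828669876433480449080928800 + 18429916793474088597550570693976289600 + 17969168873637236382611806426626882360 + 17530896462085108665962737977196958400 + 17113494165368796554868387072977983200 + 16715505928964871053592378071280820800 + 16335608066942942166010733115115347600 + 15972594554344210117877161268112784320 + 15625364237945422941401570805762506400 + 15292909679691265006478133129044155200 + 14974307394697696985509838688855735300 + 14668709284601825618458617491123985600 + 14375335098909789106089445141301505888 + 14093465783244891280479848177746574400 + 13822437595105566448162928020482217200 + 13561636885763951986876835038963684800 + 13310495461953508431564301056760653600 + 13068486453554353732808586492092278080 + 12835120624026597416151290304733487400 + 12609943069219113250955653632720619200 + 12392530257680852677663314776984056800 + 12182487371957448394991055204492801600 + 11979445915758157588407870951084588240 + 11783061556483433693515938640411070400 + 11593012176540152504910842855888311200 + 11408996110245864369912258048651988800 + 11230730546023272739132379016641801475 + 11057950076084453158530342416385773760 + 10890405377961961444007155410076898400 + 10727862014111782914992123239777243200 + 10570099337433668460359886133309930800 + 10416909491963615294267713870508337600 + 10268096499221277932921032243786789920 + 10123475421767457116964397986832046400 + 9982871596465131323673225792570490200 + 9846119930760129524718798041987332800 + 9713064256020127774384760230609125600 + 9583556732606526070726296760867670592 + 9457457301914334938216740224540464400 + 9334633181110252666291847494351627200 + 9214958396737044298775285346988144800 + 9098313353740372851955345026140193600 + 8984584436818618191305903213313441180 + 8873663641302338954376200704507102400 + 8765448231042554332981368988598479200 + 8659840421029993437403280205603316800 + 8556747082684398277434193536488991600 + 8456079469946934768287908906647944640 + 8357752964482435526796189035640410400 + 8261686838453901785108876517989371200 + 8167804033471471083005366557557673800 + 8076030954443701744994070304101969600 + 7986297277172105058938580634056392160 + 7898535768631752256093101725989838400 + 7812682118972711470700785402881253200 + 7728674784360101669940561903925540800 + 7646454839845632503239066564522077600 = 3684269126502577787295988888472646995861, so H_94 = 3684269126502577787295988888472646995861/718766754945489455304472257065075294400 (already in lowest terms) ≈ 5.12582. (The PNT-adjacent estimate ln(94) + γ ≈ 5.12051 matches within O(1/n).)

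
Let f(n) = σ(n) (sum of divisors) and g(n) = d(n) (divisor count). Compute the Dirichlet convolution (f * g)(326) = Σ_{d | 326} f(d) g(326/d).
(σ * d)(326) = 830

Divisors of 326: [1, 2, 163, 326]. For each d | 326:
  d = 1: σ(1) · d(326/1) = 1 · 4 = 4
  d = 2: σ(2) · d(326/2) = 3 · 2 = 6
  d = 163: σ(163) · d(326/163) = 164 · 2 = 328
  d = 326: σ(326) · d(326/326) = 492 · 1 = 492
Summing: (σ * d)(326) = 4 + 6 + 328 + 492 = 830.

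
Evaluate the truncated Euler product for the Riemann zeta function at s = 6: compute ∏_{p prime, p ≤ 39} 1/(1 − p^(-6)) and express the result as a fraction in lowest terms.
∏ = 2571922726855099316399649303649342571118604998275/2528078112959041874006989121312570427443559530496

The primes p ≤ 39 are [2, 3, 5, 7, 11, 13, 17, 19, 23, 29, 31, 37]. For each prime, (1 − 1/p^6)^(-1) = p^6 / (p^6 − 1). The product is (1 − 1/2^6)^(-1), (1 − 1/3^6)^(-1), (1 − 1/5^6)^(-1), (1 − 1/7^6)^(-1), (1 − 1/11^6)^(-1), (1 − 1/13^6)^(-1), (1 − 1/17^6)^(-1), (1 − 1/19^6)^(-1), (1 − 1/23^6)^(-1), (1 − 1/29^6)^(-1), (1 − 1/31^6)^(-1), (1 − 1/37^6)^(-1) = ∏ p^6 / (p^6 − 1) = 2571922726855099316399649303649342571118604998275/2528078112959041874006989121312570427443559530496.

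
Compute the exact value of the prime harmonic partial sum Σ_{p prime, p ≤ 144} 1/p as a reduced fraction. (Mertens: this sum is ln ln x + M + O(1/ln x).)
Σ 1/p = 18825509850919239131453102166593625244431364344421618363/10014646650599190067509233131649940057366334653200433090

π(144) = 34, so the primes ≤ 144 are [2, 3, 5, 7, 11, 13, 17, 19, 23, 29, 31, 37, 41, 43, 47, 53, 59, 61, 67, 71, 73, 79, 83, 89, 97, 101, 103, 107, 109, 113, 127, 131, 137, 139]. Summing 1/p over these primes: 18825509850919239131453102166593625244431364344421618363/10014646650599190067509233131649940057366334653200433090 ≈ 1.8798. Mertens estimate ln ln(144) + 0.2615 ≈ 1.8649.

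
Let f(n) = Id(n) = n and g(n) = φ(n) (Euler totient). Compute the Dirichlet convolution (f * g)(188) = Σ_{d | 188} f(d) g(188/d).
(Id * φ)(188) = 744

Divisors of 188: [1, 2, 4, 47, 94, 188]. For each d | 188:
  d = 1: Id(1) · φ(188/1) = 1 · 92 = 92
  d = 2: Id(2) · φ(188/2) = 2 · 46 = 92
  d = 4: Id(4) · φ(188/4) = 4 · 46 = 184
  d = 47: Id(47) · φ(188/47) = 47 · 2 = 94
  d = 94: Id(94) · φ(188/94) = 94 · 1 = 94
  d = 188: Id(188) · φ(188/188) = 188 · 1 = 188
Summing: (Id * φ)(188) = 92 + 92 + 184 + 94 + 94 + 188 = 744.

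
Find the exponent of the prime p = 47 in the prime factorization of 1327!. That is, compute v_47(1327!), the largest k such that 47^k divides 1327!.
v_47(1327!) = 28

Legendre's formula: v_p(n!) = Σ_{k ≥ 1} ⌊n / p^k⌋. For p = 47, n = 1327, the terms are:
  ⌊1327/47^1⌋ = ⌊1327/47⌋ = 28
(the next term ⌊1327/47^2⌋ = 0, terminating the sum). Summing: v_47(1327!) = 28 = 28.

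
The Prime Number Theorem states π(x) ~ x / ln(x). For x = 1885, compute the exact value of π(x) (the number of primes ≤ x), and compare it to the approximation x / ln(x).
π(1885) = 289;  x/ln(x) ≈ 249.94;  relative error ≈ 13.51%.

Directly count primes up to 1885: π(1885) = 289. The PNT approximation gives 1885/ln(1885) ≈ 1885/7.54168 ≈ 249.94. Relative error (π(x) − x/ln(x)) / π(x) ≈ 13.51%; the approximation is known to undercount slightly (Li(x) is a better estimate).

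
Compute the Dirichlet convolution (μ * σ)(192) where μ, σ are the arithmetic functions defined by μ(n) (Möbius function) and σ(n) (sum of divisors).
(μ * σ)(192) = 192

Divisors of 192: [1, 2, 3, 4, 6, 8, 12, 16, 24, 32, 48, 64, 96, 192]. For each d | 192:
  d = 1: μ(1) · σ(192/1) = 1 · 508 = 508
  d = 2: μ(2) · σ(192/2) = -1 · 252 = -252
  d = 3: μ(3) · σ(192/3) = -1 · 127 = -127
  d = 4: μ(4) · σ(192/4) = 0 · 124 = 0
  d = 6: μ(6) · σ(192/6) = 1 · 63 = 63
  d = 8: μ(8) · σ(192/8) = 0 · 60 = 0
  d = 12: μ(12) · σ(192/12) = 0 · 31 = 0
  d = 16: μ(16) · σ(192/16) = 0 · 28 = 0
  d = 24: μ(24) · σ(192/24) = 0 · 15 = 0
  d = 32: μ(32) · σ(192/32) = 0 · 12 = 0
  d = 48: μ(48) · σ(192/48) = 0 · 7 = 0
  d = 64: μ(64) · σ(192/64) = 0 · 4 = 0
  d = 96: μ(96) · σ(192/96) = 0 · 3 = 0
  d = 192: μ(192) · σ(192/192) = 0 · 1 = 0
Summing: (μ * σ)(192) = 508 + -252 + -127 + 0 + 63 + 0 + 0 + 0 + 0 + 0 + 0 + 0 + 0 + 0 = 192.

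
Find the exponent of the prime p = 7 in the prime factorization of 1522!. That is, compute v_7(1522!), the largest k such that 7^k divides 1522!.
v_7(1522!) = 252

Legendre's formula: v_p(n!) = Σ_{k ≥ 1} ⌊n / p^k⌋. For p = 7, n = 1522, the terms are:
  ⌊1522/7^1⌋ = ⌊1522/7⌋ = 217
  ⌊1522/7^2⌋ = ⌊1522/49⌋ = 31
  ⌊1522/7^3⌋ = ⌊1522/343⌋ = 4
(the next term ⌊1522/7^4⌋ = 0, terminating the sum). Summing: v_7(1522!) = 217 + 31 + 4 = 252.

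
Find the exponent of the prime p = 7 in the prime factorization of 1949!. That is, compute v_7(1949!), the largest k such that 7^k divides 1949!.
v_7(1949!) = 322

Legendre's formula: v_p(n!) = Σ_{k ≥ 1} ⌊n / p^k⌋. For p = 7, n = 1949, the terms are:
  ⌊1949/7^1⌋ = ⌊1949/7⌋ = 278
  ⌊1949/7^2⌋ = ⌊1949/49⌋ = 39
  ⌊1949/7^3⌋ = ⌊1949/343⌋ = 5
(the next term ⌊1949/7^4⌋ = 0, terminating the sum). Summing: v_7(1949!) = 278 + 39 + 5 = 322.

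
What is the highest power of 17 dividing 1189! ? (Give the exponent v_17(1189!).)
v_17(1189!) = 73

Legendre's formula: v_p(n!) = Σ_{k ≥ 1} ⌊n / p^k⌋. For p = 17, n = 1189, the terms are:
  ⌊1189/17^1⌋ = ⌊1189/17⌋ = 69
  ⌊1189/17^2⌋ = ⌊1189/289⌋ = 4
(the next term ⌊1189/17^3⌋ = 0, terminating the sum). Summing: v_17(1189!) = 69 + 4 = 73.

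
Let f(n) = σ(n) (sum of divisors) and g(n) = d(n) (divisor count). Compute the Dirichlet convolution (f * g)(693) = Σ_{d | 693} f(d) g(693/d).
(σ * d)(693) = 3360

Divisors of 693: [1, 3, 7, 9, 11, 21, 33, 63, 77, 99, 231, 693]. For each d | 693:
  d = 1: σ(1) · d(693/1) = 1 · 12 = 12
  d = 3: σ(3) · d(693/3) = 4 · 8 = 32
  d = 7: σ(7) · d(693/7) = 8 · 6 = 48
  d = 9: σ(9) · d(693/9) = 13 · 4 = 52
  d = 11: σ(11) · d(693/11) = 12 · 6 = 72
  d = 21: σ(21) · d(693/21) = 32 · 4 = 128
  d = 33: σ(33) · d(693/33) = 48 · 4 = 192
  d = 63: σ(63) · d(693/63) = 104 · 2 = 208
  d = 77: σ(77) · d(693/77) = 96 · 3 = 288
  d = 99: σ(99) · d(693/99) = 156 · 2 = 312
  d = 231: σ(231) · d(693/231) = 384 · 2 = 768
  d = 693: σ(693) · d(693/693) = 1248 · 1 = 1248
Summing: (σ * d)(693) = 12 + 32 + 48 + 52 + 72 + 128 + 192 + 208 + 288 + 312 + 768 + 1248 = 3360.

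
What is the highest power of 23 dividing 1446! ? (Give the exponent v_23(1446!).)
v_23(1446!) = 64

Legendre's formula: v_p(n!) = Σ_{k ≥ 1} ⌊n / p^k⌋. For p = 23, n = 1446, the terms are:
  ⌊1446/23^1⌋ = ⌊1446/23⌋ = 62
  ⌊1446/23^2⌋ = ⌊1446/529⌋ = 2
(the next term ⌊1446/23^3⌋ = 0, terminating the sum). Summing: v_23(1446!) = 62 + 2 = 64.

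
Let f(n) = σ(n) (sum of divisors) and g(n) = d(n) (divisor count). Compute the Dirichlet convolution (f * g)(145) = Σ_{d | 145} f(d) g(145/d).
(σ * d)(145) = 256

Divisors of 145: [1, 5, 29, 145]. For each d | 145:
  d = 1: σ(1) · d(145/1) = 1 · 4 = 4
  d = 5: σ(5) · d(145/5) = 6 · 2 = 12
  d = 29: σ(29) · d(145/29) = 30 · 2 = 60
  d = 145: σ(145) · d(145/145) = 180 · 1 = 180
Summing: (σ * d)(145) = 4 + 12 + 60 + 180 = 256.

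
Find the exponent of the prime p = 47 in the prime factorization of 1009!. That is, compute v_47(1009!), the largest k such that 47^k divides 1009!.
v_47(1009!) = 21

Legendre's formula: v_p(n!) = Σ_{k ≥ 1} ⌊n / p^k⌋. For p = 47, n = 1009, the terms are:
  ⌊1009/47^1⌋ = ⌊1009/47⌋ = 21
(the next term ⌊1009/47^2⌋ = 0, terminating the sum). Summing: v_47(1009!) = 21 = 21.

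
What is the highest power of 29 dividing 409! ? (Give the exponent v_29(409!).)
v_29(409!) = 14

Legendre's formula: v_p(n!) = Σ_{k ≥ 1} ⌊n / p^k⌋. For p = 29, n = 409, the terms are:
  ⌊409/29^1⌋ = ⌊409/29⌋ = 14
(the next term ⌊409/29^2⌋ = 0, terminating the sum). Summing: v_29(409!) = 14 = 14.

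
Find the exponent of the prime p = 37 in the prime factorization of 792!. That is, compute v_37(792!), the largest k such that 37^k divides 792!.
v_37(792!) = 21

Legendre's formula: v_p(n!) = Σ_{k ≥ 1} ⌊n / p^k⌋. For p = 37, n = 792, the terms are:
  ⌊792/37^1⌋ = ⌊792/37⌋ = 21
(the next term ⌊792/37^2⌋ = 0, terminating the sum). Summing: v_37(792!) = 21 = 21.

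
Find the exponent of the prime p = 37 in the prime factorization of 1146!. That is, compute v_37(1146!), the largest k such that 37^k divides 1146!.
v_37(1146!) = 30

Legendre's formula: v_p(n!) = Σ_{k ≥ 1} ⌊n / p^k⌋. For p = 37, n = 1146, the terms are:
  ⌊1146/37^1⌋ = ⌊1146/37⌋ = 30
(the next term ⌊1146/37^2⌋ = 0, terminating the sum). Summing: v_37(1146!) = 30 = 30.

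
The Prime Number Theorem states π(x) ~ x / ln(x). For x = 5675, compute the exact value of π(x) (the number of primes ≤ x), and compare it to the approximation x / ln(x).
π(5675) = 747;  x/ln(x) ≈ 656.54;  relative error ≈ 12.11%.

Directly count primes up to 5675: π(5675) = 747. The PNT approximation gives 5675/ln(5675) ≈ 5675/8.64383 ≈ 656.54. Relative error (π(x) − x/ln(x)) / π(x) ≈ 12.11%; the approximation is known to undercount slightly (Li(x) is a better estimate).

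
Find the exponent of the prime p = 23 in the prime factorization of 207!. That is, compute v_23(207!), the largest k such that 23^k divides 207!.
v_23(207!) = 9

Legendre's formula: v_p(n!) = Σ_{k ≥ 1} ⌊n / p^k⌋. For p = 23, n = 207, the terms are:
  ⌊207/23^1⌋ = ⌊207/23⌋ = 9
(the next term ⌊207/23^2⌋ = 0, terminating the sum). Summing: v_23(207!) = 9 = 9.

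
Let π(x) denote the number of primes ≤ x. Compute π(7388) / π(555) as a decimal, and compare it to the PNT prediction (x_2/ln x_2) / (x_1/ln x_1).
π(7388)/π(555) = 938/101 ≈ 9.2871;  PNT prediction ≈ 9.4432.

π(555) = 101 and π(7388) = 938, so π(7388)/π(555) ≈ 9.2871. The PNT-predicted ratio is (7388/ln(7388)) / (555/ln(555)) ≈ 9.4432. The two agree to within a few percent, as expected.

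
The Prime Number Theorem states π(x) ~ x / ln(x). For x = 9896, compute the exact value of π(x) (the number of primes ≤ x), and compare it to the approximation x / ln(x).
π(9896) = 1220;  x/ln(x) ≈ 1075.67;  relative error ≈ 11.83%.

Directly count primes up to 9896: π(9896) = 1220. The PNT approximation gives 9896/ln(9896) ≈ 9896/9.19989 ≈ 1075.67. Relative error (π(x) − x/ln(x)) / π(x) ≈ 11.83%; the approximation is known to undercount slightly (Li(x) is a better estimate).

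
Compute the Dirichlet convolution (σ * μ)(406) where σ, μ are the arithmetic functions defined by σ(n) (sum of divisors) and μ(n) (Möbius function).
(σ * μ)(406) = 406

Divisors of 406: [1, 2, 7, 14, 29, 58, 203, 406]. For each d | 406:
  d = 1: σ(1) · μ(406/1) = 1 · -1 = -1
  d = 2: σ(2) · μ(406/2) = 3 · 1 = 3
  d = 7: σ(7) · μ(406/7) = 8 · 1 = 8
  d = 14: σ(14) · μ(406/14) = 24 · -1 = -24
  d = 29: σ(29) · μ(406/29) = 30 · 1 = 30
  d = 58: σ(58) · μ(406/58) = 90 · -1 = -90
  d = 203: σ(203) · μ(406/203) = 240 · -1 = -240
  d = 406: σ(406) · μ(406/406) = 720 · 1 = 720
Summing: (σ * μ)(406) = -1 + 3 + 8 + -24 + 30 + -90 + -240 + 720 = 406.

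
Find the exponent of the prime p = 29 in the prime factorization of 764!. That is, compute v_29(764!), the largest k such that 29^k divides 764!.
v_29(764!) = 26

Legendre's formula: v_p(n!) = Σ_{k ≥ 1} ⌊n / p^k⌋. For p = 29, n = 764, the terms are:
  ⌊764/29^1⌋ = ⌊764/29⌋ = 26
(the next term ⌊764/29^2⌋ = 0, terminating the sum). Summing: v_29(764!) = 26 = 26.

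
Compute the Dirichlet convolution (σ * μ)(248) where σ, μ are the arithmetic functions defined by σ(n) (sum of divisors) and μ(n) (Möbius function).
(σ * μ)(248) = 248

Divisors of 248: [1, 2, 4, 8, 31, 62, 124, 248]. For each d | 248:
  d = 1: σ(1) · μ(248/1) = 1 · 0 = 0
  d = 2: σ(2) · μ(248/2) = 3 · 0 = 0
  d = 4: σ(4) · μ(248/4) = 7 · 1 = 7
  d = 8: σ(8) · μ(248/8) = 15 · -1 = -15
  d = 31: σ(31) · μ(248/31) = 32 · 0 = 0
  d = 62: σ(62) · μ(248/62) = 96 · 0 = 0
  d = 124: σ(124) · μ(248/124) = 224 · -1 = -224
  d = 248: σ(248) · μ(248/248) = 480 · 1 = 480
Summing: (σ * μ)(248) = 0 + 0 + 7 + -15 + 0 + 0 + -224 + 480 = 248.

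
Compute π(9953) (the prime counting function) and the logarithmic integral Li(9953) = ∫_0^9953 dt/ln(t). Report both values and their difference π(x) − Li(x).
π(9953) = 1227;  Li(9953) ≈ 1241.03;  π(x) − Li(x) ≈ -14.03.

Direct count of primes ≤ 9953 gives π(9953) = 1227. Numerical evaluation of the logarithmic integral gives Li(9953) ≈ 1241.03. The difference π(x) − Li(x) ≈ -14.03 is typically negative for small/moderate x (Li(x) overestimates), though Littlewood's theorem shows this sign changes infinitely often.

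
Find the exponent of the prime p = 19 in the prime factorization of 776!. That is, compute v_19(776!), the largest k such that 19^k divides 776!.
v_19(776!) = 42

Legendre's formula: v_p(n!) = Σ_{k ≥ 1} ⌊n / p^k⌋. For p = 19, n = 776, the terms are:
  ⌊776/19^1⌋ = ⌊776/19⌋ = 40
  ⌊776/19^2⌋ = ⌊776/361⌋ = 2
(the next term ⌊776/19^3⌋ = 0, terminating the sum). Summing: v_19(776!) = 40 + 2 = 42.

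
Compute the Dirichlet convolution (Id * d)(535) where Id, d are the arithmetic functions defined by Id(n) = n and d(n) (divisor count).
(Id * d)(535) = 763

Divisors of 535: [1, 5, 107, 535]. For each d | 535:
  d = 1: Id(1) · d(535/1) = 1 · 4 = 4
  d = 5: Id(5) · d(535/5) = 5 · 2 = 10
  d = 107: Id(107) · d(535/107) = 107 · 2 = 214
  d = 535: Id(535) · d(535/535) = 535 · 1 = 535
Summing: (Id * d)(535) = 4 + 10 + 214 + 535 = 763.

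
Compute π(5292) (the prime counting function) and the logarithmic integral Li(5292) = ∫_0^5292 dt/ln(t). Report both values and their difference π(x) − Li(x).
π(5292) = 701;  Li(5292) ≈ 718.45;  π(x) − Li(x) ≈ -17.45.

Direct count of primes ≤ 5292 gives π(5292) = 701. Numerical evaluation of the logarithmic integral gives Li(5292) ≈ 718.45. The difference π(x) − Li(x) ≈ -17.45 is typically negative for small/moderate x (Li(x) overestimates), though Littlewood's theorem shows this sign changes infinitely often.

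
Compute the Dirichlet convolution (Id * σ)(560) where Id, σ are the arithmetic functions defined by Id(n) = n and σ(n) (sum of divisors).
(Id * σ)(560) = 21285

Divisors of 560: [1, 2, 4, 5, 7, 8, 10, 14, 16, 20, 28, 35, 40, 56, 70, 80, 112, 140, 280, 560]. For each d | 560:
  d = 1: Id(1) · σ(560/1) = 1 · 1488 = 1488
  d = 2: Id(2) · σ(560/2) = 2 · 720 = 1440
  d = 4: Id(4) · σ(560/4) = 4 · 336 = 1344
  d = 5: Id(5) · σ(560/5) = 5 · 248 = 1240
  d = 7: Id(7) · σ(560/7) = 7 · 186 = 1302
  d = 8: Id(8) · σ(560/8) = 8 · 144 = 1152
  d = 10: Id(10) · σ(560/10) = 10 · 120 = 1200
  d = 14: Id(14) · σ(560/14) = 14 · 90 = 1260
  d = 16: Id(16) · σ(560/16) = 16 · 48 = 768
  d = 20: Id(20) · σ(560/20) = 20 · 56 = 1120
  d = 28: Id(28) · σ(560/28) = 28 · 42 = 1176
  d = 35: Id(35) · σ(560/35) = 35 · 31 = 1085
  d = 40: Id(40) · σ(560/40) = 40 · 24 = 960
  d = 56: Id(56) · σ(560/56) = 56 · 18 = 1008
  d = 70: Id(70) · σ(560/70) = 70 · 15 = 1050
  d = 80: Id(80) · σ(560/80) = 80 · 8 = 640
  d = 112: Id(112) · σ(560/112) = 112 · 6 = 672
  d = 140: Id(140) · σ(560/140) = 140 · 7 = 980
  d = 280: Id(280) · σ(560/280) = 280 · 3 = 840
  d = 560: Id(560) · σ(560/560) = 560 · 1 = 560
Summing: (Id * σ)(560) = 1488 + 1440 + 1344 + 1240 + 1302 + 1152 + 1200 + 1260 + 768 + 1120 + 1176 + 1085 + 960 + 1008 + 1050 + 640 + 672 + 980 + 840 + 560 = 21285.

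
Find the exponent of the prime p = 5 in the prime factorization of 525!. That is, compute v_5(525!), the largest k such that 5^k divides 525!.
v_5(525!) = 130

Legendre's formula: v_p(n!) = Σ_{k ≥ 1} ⌊n / p^k⌋. For p = 5, n = 525, the terms are:
  ⌊525/5^1⌋ = ⌊525/5⌋ = 105
  ⌊525/5^2⌋ = ⌊525/25⌋ = 21
  ⌊525/5^3⌋ = ⌊525/125⌋ = 4
(the next term ⌊525/5^4⌋ = 0, terminating the sum). Summing: v_5(525!) = 105 + 21 + 4 = 130.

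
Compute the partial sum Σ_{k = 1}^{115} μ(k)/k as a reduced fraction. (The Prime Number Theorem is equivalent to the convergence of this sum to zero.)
Σ μ(k)/k = -11695632086357284237991577642263648122717789/451572209148822968402074375593480892761066957

Values of μ(k) for 1 ≤ k ≤ 115: μ(1) = 1, μ(2) = -1, μ(3) = -1, μ(5) = -1, μ(6) = 1, μ(7) = -1, μ(10) = 1, μ(11) = -1, μ(13) = -1, μ(14) = 1, μ(15) = 1, μ(17) = -1, μ(19) = -1, μ(21) = 1, μ(22) = 1, μ(23) = -1, μ(26) = 1, μ(29) = -1, μ(30) = -1, μ(31) = -1, μ(33) = 1, μ(34) = 1, μ(35) = 1, μ(37) = -1, μ(38) = 1, μ(39) = 1, μ(41) = -1, μ(42) = -1, μ(43) = -1, μ(46) = 1, μ(47) = -1, μ(51) = 1, μ(53) = -1, μ(55) = 1, μ(57) = 1, μ(58) = 1, μ(59) = -1, μ(61) = -1, μ(62) = 1, μ(65) = 1, μ(66) = -1, μ(67) = -1, μ(69) = 1, μ(70) = -1, μ(71) = -1, μ(73) = -1, μ(74) = 1, μ(77) = 1, μ(78) = -1, μ(79) = -1, μ(82) = 1, μ(83) = -1, μ(85) = 1, μ(86) = 1, μ(87) = 1, μ(89) = -1, μ(91) = 1, μ(93) = 1, μ(94) = 1, μ(95) = 1, μ(97) = -1, μ(101) = -1, μ(102) = -1, μ(103) = -1, μ(105) = -1, μ(106) = 1, μ(107) = -1, μ(109) = -1, μ(110) = -1, μ(111) = 1, μ(113) = -1, μ(114) = -1, μ(115) = 1, with μ = 0 on non-squarefree integers. Summing μ(k)/k for k where μ(k) ≠ 0 gives -11695632086357284237991577642263648122717789/451572209148822968402074375593480892761066957 ≈ -0.0259. (PNT ⟺ this sum → 0 as n → ∞.)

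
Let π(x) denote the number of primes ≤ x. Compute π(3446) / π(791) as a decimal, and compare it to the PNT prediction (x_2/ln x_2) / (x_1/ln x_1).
π(3446)/π(791) = 481/138 ≈ 3.4855;  PNT prediction ≈ 3.5694.

π(791) = 138 and π(3446) = 481, so π(3446)/π(791) ≈ 3.4855. The PNT-predicted ratio is (3446/ln(3446)) / (791/ln(791)) ≈ 3.5694. The two agree to within a few percent, as expected.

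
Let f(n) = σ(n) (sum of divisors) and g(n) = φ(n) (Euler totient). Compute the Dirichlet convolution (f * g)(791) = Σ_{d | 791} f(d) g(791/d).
(σ * φ)(791) = 3164

Divisors of 791: [1, 7, 113, 791]. For each d | 791:
  d = 1: σ(1) · φ(791/1) = 1 · 672 = 672
  d = 7: σ(7) · φ(791/7) = 8 · 112 = 896
  d = 113: σ(113) · φ(791/113) = 114 · 6 = 684
  d = 791: σ(791) · φ(791/791) = 912 · 1 = 912
Summing: (σ * φ)(791) = 672 + 896 + 684 + 912 = 3164.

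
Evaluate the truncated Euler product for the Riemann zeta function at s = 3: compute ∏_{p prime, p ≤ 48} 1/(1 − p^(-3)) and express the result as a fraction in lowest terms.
∏ = 1417934272824755236225375034446860319/1179638474528270622029363943840940032

The primes p ≤ 48 are [2, 3, 5, 7, 11, 13, 17, 19, 23, 29, 31, 37, 41, 43, 47]. For each prime, (1 − 1/p^3)^(-1) = p^3 / (p^3 − 1). The product is (1 − 1/2^3)^(-1), (1 − 1/3^3)^(-1), (1 − 1/5^3)^(-1), (1 − 1/7^3)^(-1), (1 − 1/11^3)^(-1), (1 − 1/13^3)^(-1), (1 − 1/17^3)^(-1), (1 − 1/19^3)^(-1), (1 − 1/23^3)^(-1), (1 − 1/29^3)^(-1), (1 − 1/31^3)^(-1), (1 − 1/37^3)^(-1), (1 − 1/41^3)^(-1), (1 − 1/43^3)^(-1), (1 − 1/47^3)^(-1) = ∏ p^3 / (p^3 − 1) = 1417934272824755236225375034446860319/1179638474528270622029363943840940032.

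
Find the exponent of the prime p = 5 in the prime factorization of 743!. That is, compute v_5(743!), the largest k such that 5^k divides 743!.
v_5(743!) = 183

Legendre's formula: v_p(n!) = Σ_{k ≥ 1} ⌊n / p^k⌋. For p = 5, n = 743, the terms are:
  ⌊743/5^1⌋ = ⌊743/5⌋ = 148
  ⌊743/5^2⌋ = ⌊743/25⌋ = 29
  ⌊743/5^3⌋ = ⌊743/125⌋ = 5
  ⌊743/5^4⌋ = ⌊743/625⌋ = 1
(the next term ⌊743/5^5⌋ = 0, terminating the sum). Summing: v_5(743!) = 148 + 29 + 5 + 1 = 183.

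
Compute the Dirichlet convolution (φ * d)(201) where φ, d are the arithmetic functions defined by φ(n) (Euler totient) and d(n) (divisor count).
(φ * d)(201) = 272

Divisors of 201: [1, 3, 67, 201]. For each d | 201:
  d = 1: φ(1) · d(201/1) = 1 · 4 = 4
  d = 3: φ(3) · d(201/3) = 2 · 2 = 4
  d = 67: φ(67) · d(201/67) = 66 · 2 = 132
  d = 201: φ(201) · d(201/201) = 132 · 1 = 132
Summing: (φ * d)(201) = 4 + 4 + 132 + 132 = 272.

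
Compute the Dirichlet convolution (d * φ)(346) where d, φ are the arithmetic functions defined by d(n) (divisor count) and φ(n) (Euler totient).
(d * φ)(346) = 522

Divisors of 346: [1, 2, 173, 346]. For each d | 346:
  d = 1: d(1) · φ(346/1) = 1 · 172 = 172
  d = 2: d(2) · φ(346/2) = 2 · 172 = 344
  d = 173: d(173) · φ(346/173) = 2 · 1 = 2
  d = 346: d(346) · φ(346/346) = 4 · 1 = 4
Summing: (d * φ)(346) = 172 + 344 + 2 + 4 = 522.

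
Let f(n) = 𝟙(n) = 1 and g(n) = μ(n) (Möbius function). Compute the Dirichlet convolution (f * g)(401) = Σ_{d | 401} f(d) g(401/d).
(𝟙 * μ)(401) = 0

Divisors of 401: [1, 401]. For each d | 401:
  d = 1: 𝟙(1) · μ(401/1) = 1 · -1 = -1
  d = 401: 𝟙(401) · μ(401/401) = 1 · 1 = 1
Summing: (𝟙 * μ)(401) = -1 + 1 = 0.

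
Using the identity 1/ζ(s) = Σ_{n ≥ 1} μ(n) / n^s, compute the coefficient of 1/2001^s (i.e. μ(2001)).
μ(2001) = -1

Factor n = 2001 = 3 · 23 · 29. μ(n) = 0 if any exponent ≥ 2 (not squarefree); otherwise μ(n) = (−1)^{ω(n)} where ω(n) is the number of distinct prime factors. Applying: μ(2001) = -1.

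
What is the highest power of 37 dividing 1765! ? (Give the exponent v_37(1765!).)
v_37(1765!) = 48

Legendre's formula: v_p(n!) = Σ_{k ≥ 1} ⌊n / p^k⌋. For p = 37, n = 1765, the terms are:
  ⌊1765/37^1⌋ = ⌊1765/37⌋ = 47
  ⌊1765/37^2⌋ = ⌊1765/1369⌋ = 1
(the next term ⌊1765/37^3⌋ = 0, terminating the sum). Summing: v_37(1765!) = 47 + 1 = 48.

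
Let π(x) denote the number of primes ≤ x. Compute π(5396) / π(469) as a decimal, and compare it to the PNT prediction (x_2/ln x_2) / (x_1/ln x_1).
π(5396)/π(469) = 711/91 ≈ 7.8132;  PNT prediction ≈ 8.2348.

π(469) = 91 and π(5396) = 711, so π(5396)/π(469) ≈ 7.8132. The PNT-predicted ratio is (5396/ln(5396)) / (469/ln(469)) ≈ 8.2348. The two agree to within a few percent, as expected.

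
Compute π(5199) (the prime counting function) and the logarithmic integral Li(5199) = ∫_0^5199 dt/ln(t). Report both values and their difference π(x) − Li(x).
π(5199) = 692;  Li(5199) ≈ 707.59;  π(x) − Li(x) ≈ -15.59.

Direct count of primes ≤ 5199 gives π(5199) = 692. Numerical evaluation of the logarithmic integral gives Li(5199) ≈ 707.59. The difference π(x) − Li(x) ≈ -15.59 is typically negative for small/moderate x (Li(x) overestimates), though Littlewood's theorem shows this sign changes infinitely often.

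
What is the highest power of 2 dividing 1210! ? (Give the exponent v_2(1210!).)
v_2(1210!) = 1204

Legendre's formula: v_p(n!) = Σ_{k ≥ 1} ⌊n / p^k⌋. For p = 2, n = 1210, the terms are:
  ⌊1210/2^1⌋ = ⌊1210/2⌋ = 605
  ⌊1210/2^2⌋ = ⌊1210/4⌋ = 302
  ⌊1210/2^3⌋ = ⌊1210/8⌋ = 151
  ⌊1210/2^4⌋ = ⌊1210/16⌋ = 75
  ⌊1210/2^5⌋ = ⌊1210/32⌋ = 37
  ⌊1210/2^6⌋ = ⌊1210/64⌋ = 18
  ⌊1210/2^7⌋ = ⌊1210/128⌋ = 9
  ⌊1210/2^8⌋ = ⌊1210/256⌋ = 4
  ⌊1210/2^9⌋ = ⌊1210/512⌋ = 2
  ⌊1210/2^10⌋ = ⌊1210/1024⌋ = 1
(the next term ⌊1210/2^11⌋ = 0, terminating the sum). Summing: v_2(1210!) = 605 + 302 + 151 + 75 + 37 + 18 + 9 + 4 + 2 + 1 = 1204.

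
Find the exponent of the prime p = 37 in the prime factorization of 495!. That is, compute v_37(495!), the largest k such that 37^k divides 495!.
v_37(495!) = 13

Legendre's formula: v_p(n!) = Σ_{k ≥ 1} ⌊n / p^k⌋. For p = 37, n = 495, the terms are:
  ⌊495/37^1⌋ = ⌊495/37⌋ = 13
(the next term ⌊495/37^2⌋ = 0, terminating the sum). Summing: v_37(495!) = 13 = 13.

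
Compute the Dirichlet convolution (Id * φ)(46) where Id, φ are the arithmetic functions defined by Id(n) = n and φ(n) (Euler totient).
(Id * φ)(46) = 135

Divisors of 46: [1, 2, 23, 46]. For each d | 46:
  d = 1: Id(1) · φ(46/1) = 1 · 22 = 22
  d = 2: Id(2) · φ(46/2) = 2 · 22 = 44
  d = 23: Id(23) · φ(46/23) = 23 · 1 = 23
  d = 46: Id(46) · φ(46/46) = 46 · 1 = 46
Summing: (Id * φ)(46) = 22 + 44 + 23 + 46 = 135.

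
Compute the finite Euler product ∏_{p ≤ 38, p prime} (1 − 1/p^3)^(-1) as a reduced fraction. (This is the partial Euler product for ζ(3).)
∏ = 10604865228312139577609245/8822952261265821355966464

The primes p ≤ 38 are [2, 3, 5, 7, 11, 13, 17, 19, 23, 29, 31, 37]. For each prime, (1 − 1/p^3)^(-1) = p^3 / (p^3 − 1). The product is (1 − 1/2^3)^(-1), (1 − 1/3^3)^(-1), (1 − 1/5^3)^(-1), (1 − 1/7^3)^(-1), (1 − 1/11^3)^(-1), (1 − 1/13^3)^(-1), (1 − 1/17^3)^(-1), (1 − 1/19^3)^(-1), (1 − 1/23^3)^(-1), (1 − 1/29^3)^(-1), (1 − 1/31^3)^(-1), (1 − 1/37^3)^(-1) = ∏ p^3 / (p^3 − 1) = 10604865228312139577609245/8822952261265821355966464.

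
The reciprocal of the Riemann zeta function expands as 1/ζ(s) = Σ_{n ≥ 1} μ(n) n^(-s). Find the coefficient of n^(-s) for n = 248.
μ(248) = 0

Factor n = 248 = 2^3 · 31. μ(n) = 0 if any exponent ≥ 2 (not squarefree); otherwise μ(n) = (−1)^{ω(n)} where ω(n) is the number of distinct prime factors. Applying: μ(248) = 0.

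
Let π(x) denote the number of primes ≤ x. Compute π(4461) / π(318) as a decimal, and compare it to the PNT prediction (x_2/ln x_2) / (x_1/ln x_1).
π(4461)/π(318) = 606/66 ≈ 9.1818;  PNT prediction ≈ 9.6193.

π(318) = 66 and π(4461) = 606, so π(4461)/π(318) ≈ 9.1818. The PNT-predicted ratio is (4461/ln(4461)) / (318/ln(318)) ≈ 9.6193. The two agree to within a few percent, as expected.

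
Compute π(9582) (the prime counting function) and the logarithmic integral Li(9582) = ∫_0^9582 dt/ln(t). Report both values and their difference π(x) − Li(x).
π(9582) = 1183;  Li(9582) ≈ 1200.65;  π(x) − Li(x) ≈ -17.65.

Direct count of primes ≤ 9582 gives π(9582) = 1183. Numerical evaluation of the logarithmic integral gives Li(9582) ≈ 1200.65. The difference π(x) − Li(x) ≈ -17.65 is typically negative for small/moderate x (Li(x) overestimates), though Littlewood's theorem shows this sign changes infinitely often.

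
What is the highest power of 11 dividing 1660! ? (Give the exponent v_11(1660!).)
v_11(1660!) = 164

Legendre's formula: v_p(n!) = Σ_{k ≥ 1} ⌊n / p^k⌋. For p = 11, n = 1660, the terms are:
  ⌊1660/11^1⌋ = ⌊1660/11⌋ = 150
  ⌊1660/11^2⌋ = ⌊1660/121⌋ = 13
  ⌊1660/11^3⌋ = ⌊1660/1331⌋ = 1
(the next term ⌊1660/11^4⌋ = 0, terminating the sum). Summing: v_11(1660!) = 150 + 13 + 1 = 164.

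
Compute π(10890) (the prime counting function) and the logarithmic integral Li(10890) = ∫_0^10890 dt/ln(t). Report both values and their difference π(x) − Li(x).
π(10890) = 1324;  Li(10890) ≈ 1342.32;  π(x) − Li(x) ≈ -18.32.

Direct count of primes ≤ 10890 gives π(10890) = 1324. Numerical evaluation of the logarithmic integral gives Li(10890) ≈ 1342.32. The difference π(x) − Li(x) ≈ -18.32 is typically negative for small/moderate x (Li(x) overestimates), though Littlewood's theorem shows this sign changes infinitely often.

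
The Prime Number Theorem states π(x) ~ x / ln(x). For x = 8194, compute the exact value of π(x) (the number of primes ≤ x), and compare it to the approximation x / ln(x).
π(8194) = 1028;  x/ln(x) ≈ 909.32;  relative error ≈ 11.55%.

Directly count primes up to 8194: π(8194) = 1028. The PNT approximation gives 8194/ln(8194) ≈ 8194/9.01116 ≈ 909.32. Relative error (π(x) − x/ln(x)) / π(x) ≈ 11.55%; the approximation is known to undercount slightly (Li(x) is a better estimate).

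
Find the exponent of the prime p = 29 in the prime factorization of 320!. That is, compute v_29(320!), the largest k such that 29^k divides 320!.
v_29(320!) = 11

Legendre's formula: v_p(n!) = Σ_{k ≥ 1} ⌊n / p^k⌋. For p = 29, n = 320, the terms are:
  ⌊320/29^1⌋ = ⌊320/29⌋ = 11
(the next term ⌊320/29^2⌋ = 0, terminating the sum). Summing: v_29(320!) = 11 = 11.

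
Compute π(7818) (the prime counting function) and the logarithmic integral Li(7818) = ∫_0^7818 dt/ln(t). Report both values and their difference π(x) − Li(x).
π(7818) = 988;  Li(7818) ≈ 1006.14;  π(x) − Li(x) ≈ -18.14.

Direct count of primes ≤ 7818 gives π(7818) = 988. Numerical evaluation of the logarithmic integral gives Li(7818) ≈ 1006.14. The difference π(x) − Li(x) ≈ -18.14 is typically negative for small/moderate x (Li(x) overestimates), though Littlewood's theorem shows this sign changes infinitely often.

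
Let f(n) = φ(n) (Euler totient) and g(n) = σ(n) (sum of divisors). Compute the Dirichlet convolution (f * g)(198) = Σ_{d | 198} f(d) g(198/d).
(φ * σ)(198) = 2376

Divisors of 198: [1, 2, 3, 6, 9, 11, 18, 22, 33, 66, 99, 198]. For each d | 198:
  d = 1: φ(1) · σ(198/1) = 1 · 468 = 468
  d = 2: φ(2) · σ(198/2) = 1 · 156 = 156
  d = 3: φ(3) · σ(198/3) = 2 · 144 = 288
  d = 6: φ(6) · σ(198/6) = 2 · 48 = 96
  d = 9: φ(9) · σ(198/9) = 6 · 36 = 216
  d = 11: φ(11) · σ(198/11) = 10 · 39 = 390
  d = 18: φ(18) · σ(198/18) = 6 · 12 = 72
  d = 22: φ(22) · σ(198/22) = 10 · 13 = 130
  d = 33: φ(33) · σ(198/33) = 20 · 12 = 240
  d = 66: φ(66) · σ(198/66) = 20 · 4 = 80
  d = 99: φ(99) · σ(198/99) = 60 · 3 = 180
  d = 198: φ(198) · σ(198/198) = 60 · 1 = 60
Summing: (φ * σ)(198) = 468 + 156 + 288 + 96 + 216 + 390 + 72 + 130 + 240 + 80 + 180 + 60 = 2376.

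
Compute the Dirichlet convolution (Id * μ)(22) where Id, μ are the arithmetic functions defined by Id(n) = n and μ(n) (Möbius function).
(Id * μ)(22) = 10

Divisors of 22: [1, 2, 11, 22]. For each d | 22:
  d = 1: Id(1) · μ(22/1) = 1 · 1 = 1
  d = 2: Id(2) · μ(22/2) = 2 · -1 = -2
  d = 11: Id(11) · μ(22/11) = 11 · -1 = -11
  d = 22: Id(22) · μ(22/22) = 22 · 1 = 22
Summing: (Id * μ)(22) = 1 + -2 + -11 + 22 = 10.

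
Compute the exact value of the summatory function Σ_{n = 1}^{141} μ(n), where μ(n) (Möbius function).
Σ_{n ≤ 141} μ(n) = -3

Compute μ(n) for each 1 ≤ n ≤ 141: μ(1) = 1, μ(2) = -1, μ(3) = -1, μ(4) = 0, μ(5) = -1, μ(6) = 1, μ(7) = -1, μ(8) = 0, μ(9) = 0, μ(10) = 1, μ(11) = -1, μ(12) = 0, μ(13) = -1, μ(14) = 1, μ(15) = 1, μ(16) = 0, μ(17) = -1, μ(18) = 0, μ(19) = -1, μ(20) = 0, μ(21) = 1, μ(22) = 1, μ(23) = -1, μ(24) = 0, μ(25) = 0, μ(26) = 1, μ(27) = 0, μ(28) = 0, μ(29) = -1, μ(30) = -1, μ(31) = -1, μ(32) = 0, μ(33) = 1, μ(34) = 1, μ(35) = 1, μ(36) = 0, μ(37) = -1, μ(38) = 1, μ(39) = 1, μ(40) = 0, μ(41) = -1, μ(42) = -1, μ(43) = -1, μ(44) = 0, μ(45) = 0, μ(46) = 1, μ(47) = -1, μ(48) = 0, μ(49) = 0, μ(50) = 0, μ(51) = 1, μ(52) = 0, μ(53) = -1, μ(54) = 0, μ(55) = 1, μ(56) = 0, μ(57) = 1, μ(58) = 1, μ(59) = -1, μ(60) = 0, μ(61) = -1, μ(62) = 1, μ(63) = 0, μ(64) = 0, μ(65) = 1, μ(66) = -1, μ(67) = -1, μ(68) = 0, μ(69) = 1, μ(70) = -1, μ(71) = -1, μ(72) = 0, μ(73) = -1, μ(74) = 1, μ(75) = 0, μ(76) = 0, μ(77) = 1, μ(78) = -1, μ(79) = -1, μ(80) = 0, μ(81) = 0, μ(82) = 1, μ(83) = -1, μ(84) = 0, μ(85) = 1, μ(86) = 1, μ(87) = 1, μ(88) = 0, μ(89) = -1, μ(90) = 0, μ(91) = 1, μ(92) = 0, μ(93) = 1, μ(94) = 1, μ(95) = 1, μ(96) = 0, μ(97) = -1, μ(98) = 0, μ(99) = 0, μ(100) = 0, μ(101) = -1, μ(102) = -1, μ(103) = -1, μ(104) = 0, μ(105) = -1, μ(106) = 1, μ(107) = -1, μ(108) = 0, μ(109) = -1, μ(110) = -1, μ(111) = 1, μ(112) = 0, μ(113) = -1, μ(114) = -1, μ(115) = 1, μ(116) = 0, μ(117) = 0, μ(118) = 1, μ(119) = 1, μ(120) = 0, μ(121) = 0, μ(122) = 1, μ(123) = 1, μ(124) = 0, μ(125) = 0, μ(126) = 0, μ(127) = -1, μ(128) = 0, μ(129) = 1, μ(130) = -1, μ(131) = -1, μ(132) = 0, μ(133) = 1, μ(134) = 1, μ(135) = 0, μ(136) = 0, μ(137) = -1, μ(138) = -1, μ(139) = -1, μ(140) = 0, μ(141) = 1. Summing all 141 values: -3. (Mertens function M(x) = Σ_{n ≤ x} μ(n); on average M(x) should be small (PNT ⟺ M(x) = o(x)).)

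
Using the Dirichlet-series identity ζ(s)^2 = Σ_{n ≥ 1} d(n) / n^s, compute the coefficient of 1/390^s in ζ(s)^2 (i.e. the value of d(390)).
d(390) = 16

ζ(s)^2 = (Σ 1/m^s)(Σ 1/k^s). The coefficient of 1/n^s in the product is the number of ordered pairs (m, k) with mk = n, which equals d(n). For n = 390, divisors are [1, 2, 3, 5, 6, 10, 13, 15, 26, 30, 39, 65, 78, 130, 195, 390], so d(390) = 16.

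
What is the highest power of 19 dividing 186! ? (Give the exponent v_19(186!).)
v_19(186!) = 9

Legendre's formula: v_p(n!) = Σ_{k ≥ 1} ⌊n / p^k⌋. For p = 19, n = 186, the terms are:
  ⌊186/19^1⌋ = ⌊186/19⌋ = 9
(the next term ⌊186/19^2⌋ = 0, terminating the sum). Summing: v_19(186!) = 9 = 9.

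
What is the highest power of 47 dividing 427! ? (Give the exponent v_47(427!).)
v_47(427!) = 9

Legendre's formula: v_p(n!) = Σ_{k ≥ 1} ⌊n / p^k⌋. For p = 47, n = 427, the terms are:
  ⌊427/47^1⌋ = ⌊427/47⌋ = 9
(the next term ⌊427/47^2⌋ = 0, terminating the sum). Summing: v_47(427!) = 9 = 9.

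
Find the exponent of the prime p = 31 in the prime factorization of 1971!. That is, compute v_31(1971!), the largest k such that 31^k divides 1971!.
v_31(1971!) = 65

Legendre's formula: v_p(n!) = Σ_{k ≥ 1} ⌊n / p^k⌋. For p = 31, n = 1971, the terms are:
  ⌊1971/31^1⌋ = ⌊1971/31⌋ = 63
  ⌊1971/31^2⌋ = ⌊1971/961⌋ = 2
(the next term ⌊1971/31^3⌋ = 0, terminating the sum). Summing: v_31(1971!) = 63 + 2 = 65.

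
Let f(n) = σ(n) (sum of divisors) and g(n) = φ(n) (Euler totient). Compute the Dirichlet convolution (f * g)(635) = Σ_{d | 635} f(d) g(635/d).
(σ * φ)(635) = 2540

Divisors of 635: [1, 5, 127, 635]. For each d | 635:
  d = 1: σ(1) · φ(635/1) = 1 · 504 = 504
  d = 5: σ(5) · φ(635/5) = 6 · 126 = 756
  d = 127: σ(127) · φ(635/127) = 128 · 4 = 512
  d = 635: σ(635) · φ(635/635) = 768 · 1 = 768
Summing: (σ * φ)(635) = 504 + 756 + 512 + 768 = 2540.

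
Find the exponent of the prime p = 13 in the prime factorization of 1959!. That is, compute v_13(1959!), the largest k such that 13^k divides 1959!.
v_13(1959!) = 161

Legendre's formula: v_p(n!) = Σ_{k ≥ 1} ⌊n / p^k⌋. For p = 13, n = 1959, the terms are:
  ⌊1959/13^1⌋ = ⌊1959/13⌋ = 150
  ⌊1959/13^2⌋ = ⌊1959/169⌋ = 11
(the next term ⌊1959/13^3⌋ = 0, terminating the sum). Summing: v_13(1959!) = 150 + 11 = 161.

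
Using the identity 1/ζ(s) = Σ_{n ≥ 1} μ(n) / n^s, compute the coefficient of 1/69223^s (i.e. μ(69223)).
μ(69223) = 1

Factor n = 69223 = 7 · 11 · 29 · 31. μ(n) = 0 if any exponent ≥ 2 (not squarefree); otherwise μ(n) = (−1)^{ω(n)} where ω(n) is the number of distinct prime factors. Applying: μ(69223) = 1.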